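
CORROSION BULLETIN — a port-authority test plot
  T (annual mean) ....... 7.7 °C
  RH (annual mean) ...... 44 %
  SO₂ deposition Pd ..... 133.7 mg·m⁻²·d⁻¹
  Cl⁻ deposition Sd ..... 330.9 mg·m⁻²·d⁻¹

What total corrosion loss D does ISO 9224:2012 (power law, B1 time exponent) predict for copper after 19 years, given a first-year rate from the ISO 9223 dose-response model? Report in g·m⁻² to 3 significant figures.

copper: f(T) = +0.126·(T−10) [T≤10 °C] = -0.2898
  SO₂ term: 0.0053·133.7^0.26·exp(0.059·44-0.2898) = 0.19
  Cl⁻ term: 0.01025·330.9^0.27·exp(0.036·44+0.049·7.7) = 0.349
  r_corr = 0.19 + 0.349 = 0.5389 μm/a
Power-law: D(19) = r_corr · 19^0.667
  D(19) = 0.5389 × 19^0.667 = 0.5389 × 7.127 = 3.841 μm
  Mass loss = 3.841 μm × 8.96 g/cm³ = 34.42 g·m⁻²

D(19) = 34.4 g·m⁻²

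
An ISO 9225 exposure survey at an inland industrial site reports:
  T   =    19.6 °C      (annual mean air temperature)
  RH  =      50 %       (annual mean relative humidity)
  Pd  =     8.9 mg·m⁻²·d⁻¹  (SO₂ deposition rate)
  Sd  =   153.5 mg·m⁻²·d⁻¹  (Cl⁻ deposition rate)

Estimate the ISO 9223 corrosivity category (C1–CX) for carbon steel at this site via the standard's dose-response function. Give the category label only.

C3

carbon steel: temperature factor f = -0.054·(9.6) = -0.5184
  sulphur-dioxide contribution → 8.929 μm/a
  chloride contribution → 26.37 μm/a
  total first-year rate 35.3 μm/a
35.3 μm/a falls in (25, 50] for carbon steel → category C3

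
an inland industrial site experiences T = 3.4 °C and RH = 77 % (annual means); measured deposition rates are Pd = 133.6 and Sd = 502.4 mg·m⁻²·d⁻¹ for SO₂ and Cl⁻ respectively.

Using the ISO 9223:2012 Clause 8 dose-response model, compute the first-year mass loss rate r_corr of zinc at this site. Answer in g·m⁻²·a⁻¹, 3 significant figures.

zinc: f(T) = +0.038·(T−10) [T≤10 °C] = -0.2508
  SO₂ term: 0.0129·133.6^0.44·exp(0.046·77-0.2508) = 2.987
  Cl⁻ term: 0.0175·502.4^0.57·exp(0.008·77+0.085·3.4) = 1.499
  r_corr = 2.987 + 1.499 = 4.486 μm/a
Convert to mass loss: 4.486 μm/a × 7.14 g/cm³ = 32.03 g·m⁻²·a⁻¹

r_corr = 32.0 g·m⁻²·a⁻¹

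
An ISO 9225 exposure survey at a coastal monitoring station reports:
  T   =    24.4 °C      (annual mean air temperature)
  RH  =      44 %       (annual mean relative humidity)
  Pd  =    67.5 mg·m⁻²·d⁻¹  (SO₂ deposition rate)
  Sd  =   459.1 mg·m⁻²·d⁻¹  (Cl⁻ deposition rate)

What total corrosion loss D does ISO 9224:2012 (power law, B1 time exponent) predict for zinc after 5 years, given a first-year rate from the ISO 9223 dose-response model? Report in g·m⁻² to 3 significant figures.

D(5) = 178 g·m⁻²

zinc: f(T) = -0.071·(T−10) [T>10 °C] = -1.0224
  SO₂ term: 0.0129·67.5^0.44·exp(0.046·44-1.0224) = 0.2241
  Sd branch = 0.0175·Sd^0.57·e^(0.008·RH+0.085·T) = 6.515 μm/a
  r_corr = 0.2241 + 6.515 = 6.739 μm/a
Power-law: D(5) = r_corr · 5^0.813
  D(5) = 6.739 × 5^0.813 = 6.739 × 3.701 = 24.94 μm
  Mass loss = 24.94 μm × 7.14 g/cm³ = 178.1 g·m⁻²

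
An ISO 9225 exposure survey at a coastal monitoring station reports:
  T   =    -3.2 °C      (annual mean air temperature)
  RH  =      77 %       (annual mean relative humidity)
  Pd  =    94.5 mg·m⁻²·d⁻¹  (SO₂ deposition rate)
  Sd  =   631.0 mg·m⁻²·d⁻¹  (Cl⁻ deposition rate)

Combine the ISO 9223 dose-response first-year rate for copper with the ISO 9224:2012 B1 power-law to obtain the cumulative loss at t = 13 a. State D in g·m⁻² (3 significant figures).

copper: temperature factor f = +0.126·(-13.2) = -1.6632
  SO₂ term: 0.0053·94.5^0.26·exp(0.059·77-1.6632) = 0.308
  Sd branch = 0.01025·Sd^0.27·e^(0.036·RH+0.049·T) = 0.7989 μm/a
  sum: 0.308 + 0.7989 → r_corr = 1.107 μm/a
Power-law: D(13) = r_corr · 13^0.667
  D(13) = 1.107 × 13^0.667 = 1.107 × 5.534 = 6.125 μm
  Mass loss = 6.125 μm × 8.96 g/cm³ = 54.88 g·m⁻²

D(13) = 54.9 g·m⁻²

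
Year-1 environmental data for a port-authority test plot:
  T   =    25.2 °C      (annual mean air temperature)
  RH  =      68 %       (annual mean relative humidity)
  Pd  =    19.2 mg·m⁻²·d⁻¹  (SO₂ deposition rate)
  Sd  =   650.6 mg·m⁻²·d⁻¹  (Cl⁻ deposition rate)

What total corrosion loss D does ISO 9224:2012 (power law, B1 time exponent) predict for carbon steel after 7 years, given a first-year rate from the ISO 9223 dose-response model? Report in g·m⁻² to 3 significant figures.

carbon steel: temperature factor f = -0.054·(15.2) = -0.8208
  sulphur-dioxide contribution → 14.11 μm/a
  chloride contribution → 146.3 μm/a
  ⇒ r_corr(carbon steel) = 160.4 μm/a
Power-law: D(7) = r_corr · 7^0.523
  D(7) = 160.4 × 7^0.523 = 160.4 × 2.767 = 443.8 μm
  Mass loss = 443.8 μm × 7.85 g/cm³ = 3484 g·m⁻²

D(7) = 3.48e+03 g·m⁻²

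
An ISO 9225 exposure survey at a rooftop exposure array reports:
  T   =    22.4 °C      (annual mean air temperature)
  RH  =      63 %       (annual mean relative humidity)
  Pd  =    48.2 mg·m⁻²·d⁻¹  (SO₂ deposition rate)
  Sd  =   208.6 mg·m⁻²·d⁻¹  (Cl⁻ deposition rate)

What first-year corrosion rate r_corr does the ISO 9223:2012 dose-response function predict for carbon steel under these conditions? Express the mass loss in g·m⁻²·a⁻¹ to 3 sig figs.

r_corr = 618 g·m⁻²·a⁻¹

carbon steel: f(T) = -0.054·(T−10) [T>10 °C] = -0.6696
  sulphur-dioxide contribution → 23.96 μm/a
  chloride contribution → 54.78 μm/a
  total first-year rate 78.74 μm/a
Convert to mass loss: 78.74 μm/a × 7.85 g/cm³ = 618.1 g·m⁻²·a⁻¹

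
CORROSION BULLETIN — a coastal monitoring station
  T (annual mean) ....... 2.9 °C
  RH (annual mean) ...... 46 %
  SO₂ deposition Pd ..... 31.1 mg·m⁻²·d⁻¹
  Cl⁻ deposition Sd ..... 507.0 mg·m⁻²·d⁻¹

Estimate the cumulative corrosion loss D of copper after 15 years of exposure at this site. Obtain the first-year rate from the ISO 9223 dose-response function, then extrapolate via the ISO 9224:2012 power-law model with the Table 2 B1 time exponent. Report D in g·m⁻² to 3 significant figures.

D(15) = 22.5 g·m⁻²

copper: T≤10 °C ⇒ hinge +0.126·(2.9−10) = -0.8946
  sulphur-dioxide contribution → 0.0799 μm/a
  chloride contribution → 0.3326 μm/a
  ⇒ r_corr(copper) = 0.4125 μm/a
Power-law: D(15) = r_corr · 15^0.667
  D(15) = 0.4125 × 15^0.667 = 0.4125 × 6.088 = 2.511 μm
  Mass loss = 2.511 μm × 8.96 g/cm³ = 22.5 g·m⁻²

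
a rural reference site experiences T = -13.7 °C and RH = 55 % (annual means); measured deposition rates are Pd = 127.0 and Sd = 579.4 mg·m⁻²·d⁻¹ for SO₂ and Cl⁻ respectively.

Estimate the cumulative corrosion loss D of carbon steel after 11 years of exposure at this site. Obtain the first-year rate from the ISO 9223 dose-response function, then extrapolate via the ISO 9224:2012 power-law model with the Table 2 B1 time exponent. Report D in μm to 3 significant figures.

D(11) = 72.2 μm

carbon steel: temperature factor f = +0.150·(-23.7) = -3.5550
  Pd branch = 1.77·Pd^0.52·e^(0.02·RH+f) = 1.887 μm/a
  Sd branch = 0.102·Sd^0.62·e^(0.033·RH+0.04·T) = 18.7 μm/a
  r_corr = 1.887 + 18.7 = 20.59 μm/a
Power-law: D(11) = r_corr · 11^0.523
  D(11) = 20.59 × 11^0.523 = 20.59 × 3.505 = 72.16 μm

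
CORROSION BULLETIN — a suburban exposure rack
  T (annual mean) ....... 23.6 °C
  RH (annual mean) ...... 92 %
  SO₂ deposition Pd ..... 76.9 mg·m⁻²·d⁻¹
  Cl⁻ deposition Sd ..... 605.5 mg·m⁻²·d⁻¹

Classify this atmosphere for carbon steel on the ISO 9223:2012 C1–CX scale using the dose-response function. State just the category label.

carbon steel: T>10 °C ⇒ hinge -0.054·(23.6−10) = -0.7344
  Pd branch = 1.77·Pd^0.52·e^(0.02·RH+f) = 51.15 μm/a
  Sd branch = 0.102·Sd^0.62·e^(0.033·RH+0.04·T) = 289.7 μm/a
  sum: 51.15 + 289.7 → r_corr = 340.9 μm/a
ISO 9223 Table 2 (carbon steel): 200 < 341 ≤ 700 μm/a ⇒ CX

CX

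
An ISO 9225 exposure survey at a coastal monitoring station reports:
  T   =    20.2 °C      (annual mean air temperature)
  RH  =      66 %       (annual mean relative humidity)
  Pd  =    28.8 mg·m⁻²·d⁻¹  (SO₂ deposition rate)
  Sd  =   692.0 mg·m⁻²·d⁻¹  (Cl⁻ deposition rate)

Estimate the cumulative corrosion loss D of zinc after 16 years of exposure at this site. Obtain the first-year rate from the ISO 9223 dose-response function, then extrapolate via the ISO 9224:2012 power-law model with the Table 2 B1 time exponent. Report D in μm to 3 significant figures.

D(16) = 70.9 μm

zinc: temperature factor f = -0.071·(10.2) = -0.7242
  Pd branch = 0.0129·Pd^0.44·e^(0.046·RH+f) = 0.5711 μm/a
  Cl⁻ term: 0.0175·692.0^0.57·exp(0.008·66+0.085·20.2) = 6.869
  r_corr = 0.5711 + 6.869 = 7.44 μm/a
ISO 9224: D(t) = r_corr · t^b with b = 0.813 (zinc, B1)
  D(16) = 7.44 × 16^0.813 = 7.44 × 9.527 = 70.88 μm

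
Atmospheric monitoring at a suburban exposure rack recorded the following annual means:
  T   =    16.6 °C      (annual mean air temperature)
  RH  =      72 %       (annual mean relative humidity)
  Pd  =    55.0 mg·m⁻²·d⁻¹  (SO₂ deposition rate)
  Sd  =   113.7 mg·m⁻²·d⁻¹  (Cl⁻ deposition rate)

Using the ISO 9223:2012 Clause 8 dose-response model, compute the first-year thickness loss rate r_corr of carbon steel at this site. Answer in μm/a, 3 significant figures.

r_corr = 82.2 μm/a

carbon steel: f(T) = -0.054·(T−10) [T>10 °C] = -0.3564
  Pd branch = 1.77·Pd^0.52·e^(0.02·RH+f) = 42.03 μm/a
  Cl⁻ term: 0.102·113.7^0.62·exp(0.033·72+0.04·16.6) = 40.13
  r_corr = 42.03 + 40.13 = 82.16 μm/a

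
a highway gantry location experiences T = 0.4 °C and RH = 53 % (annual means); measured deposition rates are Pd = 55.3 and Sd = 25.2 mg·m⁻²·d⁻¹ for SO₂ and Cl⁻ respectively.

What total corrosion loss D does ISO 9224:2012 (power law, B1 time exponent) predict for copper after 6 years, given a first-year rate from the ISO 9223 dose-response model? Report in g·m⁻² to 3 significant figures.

copper: temperature factor f = +0.126·(-9.6) = -1.2096
  sulphur-dioxide contribution → 0.1024 μm/a
  chloride contribution → 0.1684 μm/a
  total first-year rate 0.2707 μm/a
Power-law: D(6) = r_corr · 6^0.667
  D(6) = 0.2707 × 6^0.667 = 0.2707 × 3.304 = 0.8944 μm
  Mass loss = 0.8944 μm × 8.96 g/cm³ = 8.014 g·m⁻²

D(6) = 8.01 g·m⁻²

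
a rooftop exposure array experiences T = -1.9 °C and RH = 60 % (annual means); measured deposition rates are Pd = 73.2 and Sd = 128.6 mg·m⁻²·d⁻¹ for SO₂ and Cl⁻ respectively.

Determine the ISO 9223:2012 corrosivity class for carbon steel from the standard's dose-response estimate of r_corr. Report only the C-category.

carbon steel: f(T) = +0.150·(T−10) [T≤10 °C] = -1.7850
  SO₂ term: 1.77·73.2^0.52·exp(0.02·60-1.7850) = 9.193
  Sd branch = 0.102·Sd^0.62·e^(0.033·RH+0.04·T) = 13.91 μm/a
  r_corr = 9.193 + 13.91 = 23.1 μm/a
ISO 9223 Table 2 (carbon steel): 1.3 < 23.1 ≤ 25 μm/a ⇒ C2

C2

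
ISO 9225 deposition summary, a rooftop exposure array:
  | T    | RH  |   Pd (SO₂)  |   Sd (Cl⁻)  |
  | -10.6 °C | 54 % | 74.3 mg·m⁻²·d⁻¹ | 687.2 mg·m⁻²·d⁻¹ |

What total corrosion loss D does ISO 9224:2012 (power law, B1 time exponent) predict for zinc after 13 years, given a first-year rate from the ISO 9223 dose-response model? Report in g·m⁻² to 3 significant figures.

zinc: temperature factor f = +0.038·(-20.6) = -0.7828
  sulphur-dioxide contribution → 0.4706 μm/a
  chloride contribution → 0.4534 μm/a
  total first-year rate 0.924 μm/a
Long-term exponent b (ISO 9224 Table 2, B1) = 0.813
  D(13) = 0.924 × 13^0.813 = 0.924 × 8.047 = 7.435 μm
  Mass loss = 7.435 μm × 7.14 g/cm³ = 53.09 g·m⁻²

D(13) = 53.1 g·m⁻²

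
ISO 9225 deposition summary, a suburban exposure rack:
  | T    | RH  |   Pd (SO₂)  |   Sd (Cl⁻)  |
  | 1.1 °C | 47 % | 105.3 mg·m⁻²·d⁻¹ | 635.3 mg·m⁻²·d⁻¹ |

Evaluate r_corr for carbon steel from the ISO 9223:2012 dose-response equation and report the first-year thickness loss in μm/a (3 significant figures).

carbon steel: f(T) = +0.150·(T−10) [T≤10 °C] = -1.3350
  Pd branch = 1.77·Pd^0.52·e^(0.02·RH+f) = 13.43 μm/a
  Cl⁻ term: 0.102·635.3^0.62·exp(0.033·47+0.04·1.1) = 27.49
  r_corr = 13.43 + 27.49 = 40.92 μm/a

r_corr = 40.9 μm/a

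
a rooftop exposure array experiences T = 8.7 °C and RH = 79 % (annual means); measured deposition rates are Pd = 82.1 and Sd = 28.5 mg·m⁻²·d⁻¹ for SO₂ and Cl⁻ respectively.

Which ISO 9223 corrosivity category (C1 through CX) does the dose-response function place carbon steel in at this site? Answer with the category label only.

carbon steel: temperature factor f = +0.150·(-1.3) = -0.1950
  sulphur-dioxide contribution → 69.97 μm/a
  chloride contribution → 15.63 μm/a
  ⇒ r_corr(carbon steel) = 85.6 μm/a
85.6 μm/a falls in (80, 200] for carbon steel → category C5

C5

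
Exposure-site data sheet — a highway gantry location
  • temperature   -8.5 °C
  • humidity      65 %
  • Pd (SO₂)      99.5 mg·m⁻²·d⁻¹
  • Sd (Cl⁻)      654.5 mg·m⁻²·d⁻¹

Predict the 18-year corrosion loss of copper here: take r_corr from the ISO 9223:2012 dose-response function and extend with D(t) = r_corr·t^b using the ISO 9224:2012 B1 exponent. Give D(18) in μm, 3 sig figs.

D(18) = 3.32 μm

copper: temperature factor f = +0.126·(-18.5) = -2.3310
  SO₂ term: 0.0053·99.5^0.26·exp(0.059·65-2.3310) = 0.07887
  Cl⁻ term: 0.01025·654.5^0.27·exp(0.036·65+0.049·-8.5) = 0.404
  r_corr = 0.07887 + 0.404 = 0.4829 μm/a
Long-term exponent b (ISO 9224 Table 2, B1) = 0.667
  D(18) = 0.4829 × 18^0.667 = 0.4829 × 6.875 = 3.32 μm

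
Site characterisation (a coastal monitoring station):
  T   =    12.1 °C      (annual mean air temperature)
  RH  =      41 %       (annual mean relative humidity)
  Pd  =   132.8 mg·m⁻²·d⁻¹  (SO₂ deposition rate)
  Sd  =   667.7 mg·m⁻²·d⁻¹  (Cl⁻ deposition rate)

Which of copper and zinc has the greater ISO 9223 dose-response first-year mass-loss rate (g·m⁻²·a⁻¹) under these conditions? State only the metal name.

copper: temperature factor f = -0.080·(2.1) = -0.1680
  SO₂ term: 0.0053·132.8^0.26·exp(0.059·41-0.1680) = 0.1794
  Sd branch = 0.01025·Sd^0.27·e^(0.036·RH+0.049·T) = 0.4698 μm/a
  sum: 0.1794 + 0.4698 → r_corr = 0.6492 μm/a
  mass loss = 0.6492 μm/a × 8.96 g/cm³ = 5.817 g·m⁻²·a⁻¹
zinc: temperature factor f = -0.071·(2.1) = -0.1491
  SO₂ term: 0.0129·132.8^0.44·exp(0.046·41-0.1491) = 0.6297
  Sd branch = 0.0175·Sd^0.57·e^(0.008·RH+0.085·T) = 2.768 μm/a
  r_corr = 0.6297 + 2.768 = 3.398 μm/a
  mass loss = 3.398 μm/a × 7.14 g/cm³ = 24.26 g·m⁻²·a⁻¹
Ordering by g·m⁻²·a⁻¹: zinc (24.3) > copper (5.82)

zinc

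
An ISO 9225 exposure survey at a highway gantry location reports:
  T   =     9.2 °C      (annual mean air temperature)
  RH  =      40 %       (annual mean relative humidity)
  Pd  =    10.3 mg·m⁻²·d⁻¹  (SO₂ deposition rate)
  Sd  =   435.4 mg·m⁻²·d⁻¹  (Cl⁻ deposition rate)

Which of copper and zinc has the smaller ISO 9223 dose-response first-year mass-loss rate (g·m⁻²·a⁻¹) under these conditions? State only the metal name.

copper: f(T) = +0.126·(T−10) [T≤10 °C] = -0.1008
  sulphur-dioxide contribution → 0.09306 μm/a
  chloride contribution → 0.3503 μm/a
  ⇒ r_corr(copper) = 0.4433 μm/a
  mass loss = 0.4433 μm/a × 8.96 g/cm³ = 3.972 g·m⁻²·a⁻¹
zinc: temperature factor f = +0.038·(-0.8) = -0.0304
  sulphur-dioxide contribution → 0.2199 μm/a
  chloride contribution → 1.682 μm/a
  ⇒ r_corr(zinc) = 1.902 μm/a
  mass loss = 1.902 μm/a × 7.14 g/cm³ = 13.58 g·m⁻²·a⁻¹
Ordering by g·m⁻²·a⁻¹: zinc (13.6) > copper (3.97)

copper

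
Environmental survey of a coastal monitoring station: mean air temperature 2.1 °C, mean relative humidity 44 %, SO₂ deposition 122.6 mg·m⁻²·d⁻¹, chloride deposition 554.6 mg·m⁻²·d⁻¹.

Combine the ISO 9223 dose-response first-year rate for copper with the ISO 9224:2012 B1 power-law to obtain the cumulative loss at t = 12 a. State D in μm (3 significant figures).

copper: T≤10 °C ⇒ hinge +0.126·(2.1−10) = -0.9954
  sulphur-dioxide contribution → 0.09171 μm/a
  chloride contribution → 0.3049 μm/a
  total first-year rate 0.3966 μm/a
Long-term exponent b (ISO 9224 Table 2, B1) = 0.667
  D(12) = 0.3966 × 12^0.667 = 0.3966 × 5.246 = 2.081 μm

D(12) = 2.08 μm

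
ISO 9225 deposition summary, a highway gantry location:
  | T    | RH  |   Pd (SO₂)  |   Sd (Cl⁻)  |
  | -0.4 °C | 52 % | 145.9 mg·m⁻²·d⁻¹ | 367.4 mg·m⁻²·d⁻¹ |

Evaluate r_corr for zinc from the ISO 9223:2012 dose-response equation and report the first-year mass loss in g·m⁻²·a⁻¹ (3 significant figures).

zinc: T≤10 °C ⇒ hinge +0.038·(-0.4−10) = -0.3952
  sulphur-dioxide contribution → 0.8511 μm/a
  chloride contribution → 0.7431 μm/a
  total first-year rate 1.594 μm/a
Convert to mass loss: 1.594 μm/a × 7.14 g/cm³ = 11.38 g·m⁻²·a⁻¹

r_corr = 11.4 g·m⁻²·a⁻¹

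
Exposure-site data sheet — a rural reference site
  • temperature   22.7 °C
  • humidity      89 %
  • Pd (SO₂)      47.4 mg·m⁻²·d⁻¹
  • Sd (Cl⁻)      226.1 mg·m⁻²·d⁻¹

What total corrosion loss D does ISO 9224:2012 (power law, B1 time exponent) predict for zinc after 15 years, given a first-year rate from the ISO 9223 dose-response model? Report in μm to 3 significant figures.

zinc: temperature factor f = -0.071·(12.7) = -0.9017
  Pd branch = 0.0129·Pd^0.44·e^(0.046·RH+f) = 1.715 μm/a
  Cl⁻ term: 0.0175·226.1^0.57·exp(0.008·89+0.085·22.7) = 5.397
  r_corr = 1.715 + 5.397 = 7.113 μm/a
ISO 9224: D(t) = r_corr · t^b with b = 0.813 (zinc, B1)
  D(15) = 7.113 × 15^0.813 = 7.113 × 9.04 = 64.3 μm

D(15) = 64.3 μm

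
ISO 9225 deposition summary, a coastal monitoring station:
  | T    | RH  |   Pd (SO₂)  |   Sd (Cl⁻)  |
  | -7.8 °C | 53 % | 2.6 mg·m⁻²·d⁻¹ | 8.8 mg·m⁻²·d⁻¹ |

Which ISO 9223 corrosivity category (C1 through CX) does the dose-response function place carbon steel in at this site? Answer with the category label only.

C2

carbon steel: f(T) = +0.150·(T−10) [T≤10 °C] = -2.6700
  SO₂ term: 1.77·2.6^0.52·exp(0.02·53-2.6700) = 0.5815
  Sd branch = 0.102·Sd^0.62·e^(0.033·RH+0.04·T) = 1.653 μm/a
  sum: 0.5815 + 1.653 → r_corr = 2.234 μm/a
2.23 μm/a falls in (1.3, 25] for carbon steel → category C2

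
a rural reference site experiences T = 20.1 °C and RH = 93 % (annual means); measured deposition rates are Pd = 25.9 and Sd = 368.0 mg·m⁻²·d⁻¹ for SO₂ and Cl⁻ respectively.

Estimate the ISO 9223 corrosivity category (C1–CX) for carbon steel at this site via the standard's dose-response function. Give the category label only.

carbon steel: f(T) = -0.054·(T−10) [T>10 °C] = -0.5454
  sulphur-dioxide contribution → 35.79 μm/a
  chloride contribution → 191.2 μm/a
  ⇒ r_corr(carbon steel) = 227 μm/a
227 μm/a falls in (200, 700] for carbon steel → category CX

CX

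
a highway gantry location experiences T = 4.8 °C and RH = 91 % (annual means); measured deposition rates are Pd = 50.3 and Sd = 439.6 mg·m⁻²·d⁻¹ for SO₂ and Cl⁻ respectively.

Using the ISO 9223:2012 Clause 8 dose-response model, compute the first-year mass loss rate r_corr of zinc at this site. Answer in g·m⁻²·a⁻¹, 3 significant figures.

r_corr = 40.4 g·m⁻²·a⁻¹

zinc: f(T) = +0.038·(T−10) [T≤10 °C] = -0.1976
  SO₂ term: 0.0129·50.3^0.44·exp(0.046·91-0.1976) = 3.903
  Sd branch = 0.0175·Sd^0.57·e^(0.008·RH+0.085·T) = 1.75 μm/a
  sum: 3.903 + 1.75 → r_corr = 5.653 μm/a
Convert to mass loss: 5.653 μm/a × 7.14 g/cm³ = 40.36 g·m⁻²·a⁻¹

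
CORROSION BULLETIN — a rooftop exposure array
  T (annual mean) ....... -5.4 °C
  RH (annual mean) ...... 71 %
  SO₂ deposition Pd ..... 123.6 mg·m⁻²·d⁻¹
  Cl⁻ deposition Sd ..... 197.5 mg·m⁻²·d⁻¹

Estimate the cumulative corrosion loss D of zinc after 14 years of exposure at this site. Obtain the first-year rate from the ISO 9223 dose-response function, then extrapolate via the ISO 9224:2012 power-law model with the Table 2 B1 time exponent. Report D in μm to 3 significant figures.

D(14) = 16.8 μm

zinc: f(T) = +0.038·(T−10) [T≤10 °C] = -0.5852
  sulphur-dioxide contribution → 1.568 μm/a
  chloride contribution → 0.3971 μm/a
  total first-year rate 1.965 μm/a
ISO 9224: D(t) = r_corr · t^b with b = 0.813 (zinc, B1)
  D(14) = 1.965 × 14^0.813 = 1.965 × 8.547 = 16.79 μm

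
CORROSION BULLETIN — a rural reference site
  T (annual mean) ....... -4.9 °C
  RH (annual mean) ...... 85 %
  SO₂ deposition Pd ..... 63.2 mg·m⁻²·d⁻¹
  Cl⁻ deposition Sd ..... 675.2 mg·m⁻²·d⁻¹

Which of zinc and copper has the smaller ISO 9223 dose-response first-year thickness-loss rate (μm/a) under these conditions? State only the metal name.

zinc: T≤10 °C ⇒ hinge +0.038·(-4.9−10) = -0.5662
  Pd branch = 0.0129·Pd^0.44·e^(0.046·RH+f) = 2.265 μm/a
  Sd branch = 0.0175·Sd^0.57·e^(0.008·RH+0.085·T) = 0.9338 μm/a
  sum: 2.265 + 0.9338 → r_corr = 3.199 μm/a
copper: temperature factor f = +0.126·(-14.9) = -1.8774
  Pd branch = 0.0053·Pd^0.26·e^(0.059·RH+f) = 0.359 μm/a
  Sd branch = 0.01025·Sd^0.27·e^(0.036·RH+0.049·T) = 0.9985 μm/a
  r_corr = 0.359 + 0.9985 = 1.357 μm/a
Ordering by μm/a: zinc (3.2) > copper (1.36)

copper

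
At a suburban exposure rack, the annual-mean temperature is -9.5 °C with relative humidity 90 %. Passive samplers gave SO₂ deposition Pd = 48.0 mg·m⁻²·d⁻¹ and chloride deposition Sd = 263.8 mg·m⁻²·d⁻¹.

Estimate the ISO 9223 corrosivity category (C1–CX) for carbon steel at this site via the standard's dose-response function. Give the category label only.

carbon steel: T≤10 °C ⇒ hinge +0.150·(-9.5−10) = -2.9250
  sulphur-dioxide contribution → 4.302 μm/a
  chloride contribution → 43.11 μm/a
  total first-year rate 47.42 μm/a
Category bounds: 25…50 μm/a bracket r_corr ⇒ C3

C3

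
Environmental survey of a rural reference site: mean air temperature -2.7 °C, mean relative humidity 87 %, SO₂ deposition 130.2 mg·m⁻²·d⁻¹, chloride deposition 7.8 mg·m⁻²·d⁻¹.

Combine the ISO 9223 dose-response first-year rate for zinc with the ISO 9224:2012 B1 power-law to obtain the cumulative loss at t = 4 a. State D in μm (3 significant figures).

D(4) = 11.7 μm

zinc: f(T) = +0.038·(T−10) [T≤10 °C] = -0.4826
  sulphur-dioxide contribution → 3.711 μm/a
  chloride contribution → 0.08998 μm/a
  total first-year rate 3.801 μm/a
ISO 9224: D(t) = r_corr · t^b with b = 0.813 (zinc, B1)
  D(4) = 3.801 × 4^0.813 = 3.801 × 3.087 = 11.73 μm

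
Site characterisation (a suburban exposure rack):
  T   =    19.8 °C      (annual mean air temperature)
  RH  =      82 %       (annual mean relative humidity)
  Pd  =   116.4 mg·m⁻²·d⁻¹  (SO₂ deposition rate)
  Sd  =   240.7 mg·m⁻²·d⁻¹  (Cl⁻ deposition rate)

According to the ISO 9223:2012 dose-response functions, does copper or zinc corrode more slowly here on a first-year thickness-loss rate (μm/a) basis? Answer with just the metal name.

copper

copper: T>10 °C ⇒ hinge -0.080·(19.8−10) = -0.7840
  SO₂ term: 0.0053·116.4^0.26·exp(0.059·82-0.7840) = 1.052
  Cl⁻ term: 0.01025·240.7^0.27·exp(0.036·82+0.049·19.8) = 2.276
  r_corr = 1.052 + 2.276 = 3.328 μm/a
zinc: f(T) = -0.071·(T−10) [T>10 °C] = -0.6958
  Pd branch = 0.0129·Pd^0.44·e^(0.046·RH+f) = 2.268 μm/a
  Sd branch = 0.0175·Sd^0.57·e^(0.008·RH+0.085·T) = 4.133 μm/a
  r_corr = 2.268 + 4.133 = 6.401 μm/a
Ordering by μm/a: zinc (6.4) > copper (3.33)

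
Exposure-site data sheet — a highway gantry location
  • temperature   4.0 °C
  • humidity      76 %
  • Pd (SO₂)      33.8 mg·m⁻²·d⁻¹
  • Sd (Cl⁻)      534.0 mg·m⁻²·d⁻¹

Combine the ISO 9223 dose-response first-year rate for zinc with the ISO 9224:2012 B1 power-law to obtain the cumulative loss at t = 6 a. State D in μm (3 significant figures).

zinc: T≤10 °C ⇒ hinge +0.038·(4.0−10) = -0.2280
  Pd branch = 0.0129·Pd^0.44·e^(0.046·RH+f) = 1.594 μm/a
  Cl⁻ term: 0.0175·534.0^0.57·exp(0.008·76+0.085·4.0) = 1.62
  r_corr = 1.594 + 1.62 = 3.214 μm/a
Long-term exponent b (ISO 9224 Table 2, B1) = 0.813
  D(6) = 3.214 × 6^0.813 = 3.214 × 4.292 = 13.79 μm

D(6) = 13.8 μm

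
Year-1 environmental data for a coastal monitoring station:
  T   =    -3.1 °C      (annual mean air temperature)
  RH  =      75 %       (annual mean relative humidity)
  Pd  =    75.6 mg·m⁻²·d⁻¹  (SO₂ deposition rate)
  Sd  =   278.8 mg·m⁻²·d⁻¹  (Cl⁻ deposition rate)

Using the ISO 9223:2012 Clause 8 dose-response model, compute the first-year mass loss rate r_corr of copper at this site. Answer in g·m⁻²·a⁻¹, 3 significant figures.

r_corr = 7.71 g·m⁻²·a⁻¹

copper: f(T) = +0.126·(T−10) [T≤10 °C] = -1.6506
  Pd branch = 0.0053·Pd^0.26·e^(0.059·RH+f) = 0.2616 μm/a
  Cl⁻ term: 0.01025·278.8^0.27·exp(0.036·75+0.049·-3.1) = 0.5992
  sum: 0.2616 + 0.5992 → r_corr = 0.8608 μm/a
Convert to mass loss: 0.8608 μm/a × 8.96 g/cm³ = 7.713 g·m⁻²·a⁻¹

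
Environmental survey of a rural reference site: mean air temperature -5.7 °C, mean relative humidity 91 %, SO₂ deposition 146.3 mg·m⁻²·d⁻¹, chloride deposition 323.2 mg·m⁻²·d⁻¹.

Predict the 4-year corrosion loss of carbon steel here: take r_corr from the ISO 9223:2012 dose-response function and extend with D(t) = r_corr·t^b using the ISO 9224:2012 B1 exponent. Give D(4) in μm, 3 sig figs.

carbon steel: temperature factor f = +0.150·(-15.7) = -2.3550
  SO₂ term: 1.77·146.3^0.52·exp(0.02·91-2.3550) = 13.85
  Sd branch = 0.102·Sd^0.62·e^(0.033·RH+0.04·T) = 58.84 μm/a
  sum: 13.85 + 58.84 → r_corr = 72.69 μm/a
Power-law: D(4) = r_corr · 4^0.523
  D(4) = 72.69 × 4^0.523 = 72.69 × 2.065 = 150.1 μm

D(4) = 150 μm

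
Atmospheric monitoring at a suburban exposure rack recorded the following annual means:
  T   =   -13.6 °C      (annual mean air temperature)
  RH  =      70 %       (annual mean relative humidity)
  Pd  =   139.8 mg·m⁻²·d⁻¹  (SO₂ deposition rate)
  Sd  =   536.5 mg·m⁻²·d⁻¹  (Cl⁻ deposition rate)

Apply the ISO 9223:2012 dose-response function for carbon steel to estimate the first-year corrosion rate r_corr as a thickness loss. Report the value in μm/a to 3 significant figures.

r_corr = 32.1 μm/a

carbon steel: T≤10 °C ⇒ hinge +0.150·(-13.6−10) = -3.5400
  sulphur-dioxide contribution → 2.718 μm/a
  chloride contribution → 29.37 μm/a
  total first-year rate 32.09 μm/a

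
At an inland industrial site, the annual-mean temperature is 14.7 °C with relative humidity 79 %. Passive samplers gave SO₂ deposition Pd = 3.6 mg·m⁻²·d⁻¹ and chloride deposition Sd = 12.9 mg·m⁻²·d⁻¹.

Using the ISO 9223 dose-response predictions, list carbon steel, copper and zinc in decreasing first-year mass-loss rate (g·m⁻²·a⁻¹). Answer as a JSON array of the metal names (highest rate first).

["carbon steel", "copper", "zinc"]

carbon steel: T>10 °C ⇒ hinge -0.054·(14.7−10) = -0.2538
  SO₂ term: 1.77·3.6^0.52·exp(0.02·79-0.2538) = 12.98
  Sd branch = 0.102·Sd^0.62·e^(0.033·RH+0.04·T) = 12.15 μm/a
  sum: 12.98 + 12.15 → r_corr = 25.13 μm/a
  mass loss = 25.13 μm/a × 7.85 g/cm³ = 197.3 g·m⁻²·a⁻¹
copper: temperature factor f = -0.080·(4.7) = -0.3760
  SO₂ term: 0.0053·3.6^0.26·exp(0.059·79-0.3760) = 0.5369
  Cl⁻ term: 0.01025·12.9^0.27·exp(0.036·79+0.049·14.7) = 0.722
  sum: 0.5369 + 0.722 → r_corr = 1.259 μm/a
  mass loss = 1.259 μm/a × 8.96 g/cm³ = 11.28 g·m⁻²·a⁻¹
zinc: temperature factor f = -0.071·(4.7) = -0.3337
  SO₂ term: 0.0129·3.6^0.44·exp(0.046·79-0.3337) = 0.6147
  Sd branch = 0.0175·Sd^0.57·e^(0.008·RH+0.085·T) = 0.4934 μm/a
  sum: 0.6147 + 0.4934 → r_corr = 1.108 μm/a
  mass loss = 1.108 μm/a × 7.14 g/cm³ = 7.912 g·m⁻²·a⁻¹
Ordering by g·m⁻²·a⁻¹: carbon steel (197) > copper (11.3) > zinc (7.91)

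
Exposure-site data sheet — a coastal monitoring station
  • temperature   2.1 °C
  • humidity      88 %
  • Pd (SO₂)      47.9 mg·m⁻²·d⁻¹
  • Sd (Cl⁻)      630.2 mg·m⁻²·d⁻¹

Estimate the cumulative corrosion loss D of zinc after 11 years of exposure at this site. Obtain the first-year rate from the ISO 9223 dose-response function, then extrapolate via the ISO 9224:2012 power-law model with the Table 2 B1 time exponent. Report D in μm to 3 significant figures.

D(11) = 32.8 μm

zinc: temperature factor f = +0.038·(-7.9) = -0.3002
  SO₂ term: 0.0129·47.9^0.44·exp(0.046·88-0.3002) = 3.003
  Sd branch = 0.0175·Sd^0.57·e^(0.008·RH+0.085·T) = 1.667 μm/a
  sum: 3.003 + 1.667 → r_corr = 4.67 μm/a
Long-term exponent b (ISO 9224 Table 2, B1) = 0.813
  D(11) = 4.67 × 11^0.813 = 4.67 × 7.025 = 32.81 μm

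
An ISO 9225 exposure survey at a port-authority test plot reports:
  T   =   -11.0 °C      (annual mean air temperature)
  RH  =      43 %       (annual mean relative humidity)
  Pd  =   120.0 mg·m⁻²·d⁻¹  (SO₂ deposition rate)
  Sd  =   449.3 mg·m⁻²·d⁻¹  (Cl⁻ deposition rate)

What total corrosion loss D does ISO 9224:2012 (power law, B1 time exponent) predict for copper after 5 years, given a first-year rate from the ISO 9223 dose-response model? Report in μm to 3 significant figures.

D(5) = 0.476 μm

copper: f(T) = +0.126·(T−10) [T≤10 °C] = -2.6460
  sulphur-dioxide contribution → 0.0165 μm/a
  chloride contribution → 0.1463 μm/a
  total first-year rate 0.1628 μm/a
Long-term exponent b (ISO 9224 Table 2, B1) = 0.667
  D(5) = 0.1628 × 5^0.667 = 0.1628 × 2.926 = 0.4762 μm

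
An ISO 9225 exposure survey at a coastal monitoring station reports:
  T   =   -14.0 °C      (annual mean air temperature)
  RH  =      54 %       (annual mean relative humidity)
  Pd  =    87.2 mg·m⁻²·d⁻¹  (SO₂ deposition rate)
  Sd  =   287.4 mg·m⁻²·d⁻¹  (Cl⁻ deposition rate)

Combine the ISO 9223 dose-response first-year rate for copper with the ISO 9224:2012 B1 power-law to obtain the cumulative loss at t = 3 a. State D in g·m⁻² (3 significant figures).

D(3) = 3.47 g·m⁻²

copper: temperature factor f = +0.126·(-24.0) = -3.0240
  Pd branch = 0.0053·Pd^0.26·e^(0.059·RH+f) = 0.01991 μm/a
  Cl⁻ term: 0.01025·287.4^0.27·exp(0.036·54+0.049·-14.0) = 0.1663
  sum: 0.01991 + 0.1663 → r_corr = 0.1862 μm/a
Long-term exponent b (ISO 9224 Table 2, B1) = 0.667
  D(3) = 0.1862 × 3^0.667 = 0.1862 × 2.081 = 0.3875 μm
  Mass loss = 0.3875 μm × 8.96 g/cm³ = 3.472 g·m⁻²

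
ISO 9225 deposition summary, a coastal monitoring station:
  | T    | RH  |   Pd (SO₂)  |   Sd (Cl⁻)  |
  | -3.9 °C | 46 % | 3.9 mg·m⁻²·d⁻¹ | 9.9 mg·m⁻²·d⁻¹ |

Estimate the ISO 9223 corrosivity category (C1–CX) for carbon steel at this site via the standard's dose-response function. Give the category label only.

carbon steel: temperature factor f = +0.150·(-13.9) = -2.0850
  SO₂ term: 1.77·3.9^0.52·exp(0.02·46-2.0850) = 1.12
  Sd branch = 0.102·Sd^0.62·e^(0.033·RH+0.04·T) = 1.65 μm/a
  r_corr = 1.12 + 1.65 = 2.77 μm/a
2.77 μm/a falls in (1.3, 25] for carbon steel → category C2

C2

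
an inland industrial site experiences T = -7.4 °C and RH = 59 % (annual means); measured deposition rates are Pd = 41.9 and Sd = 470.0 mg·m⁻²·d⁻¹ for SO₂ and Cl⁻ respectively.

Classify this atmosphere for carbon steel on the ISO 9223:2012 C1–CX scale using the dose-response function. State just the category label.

carbon steel: f(T) = +0.150·(T−10) [T≤10 °C] = -2.6100
  Pd branch = 1.77·Pd^0.52·e^(0.02·RH+f) = 2.954 μm/a
  Sd branch = 0.102·Sd^0.62·e^(0.033·RH+0.04·T) = 24.12 μm/a
  sum: 2.954 + 24.12 → r_corr = 27.07 μm/a
ISO 9223 Table 2 (carbon steel): 25 < 27.1 ≤ 50 μm/a ⇒ C3

C3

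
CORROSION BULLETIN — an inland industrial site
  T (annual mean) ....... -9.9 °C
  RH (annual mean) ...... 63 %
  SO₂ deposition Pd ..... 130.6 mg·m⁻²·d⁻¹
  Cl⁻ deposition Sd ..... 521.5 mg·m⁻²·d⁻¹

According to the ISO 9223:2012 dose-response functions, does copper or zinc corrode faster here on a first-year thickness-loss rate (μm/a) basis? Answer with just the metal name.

copper: temperature factor f = +0.126·(-19.9) = -2.5074
  Pd branch = 0.0053·Pd^0.26·e^(0.059·RH+f) = 0.06306 μm/a
  Sd branch = 0.01025·Sd^0.27·e^(0.036·RH+0.049·T) = 0.3301 μm/a
  r_corr = 0.06306 + 0.3301 = 0.3932 μm/a
zinc: T≤10 °C ⇒ hinge +0.038·(-9.9−10) = -0.7562
  SO₂ term: 0.0129·130.6^0.44·exp(0.046·63-0.7562) = 0.9371
  Sd branch = 0.0175·Sd^0.57·e^(0.008·RH+0.085·T) = 0.4419 μm/a
  sum: 0.9371 + 0.4419 → r_corr = 1.379 μm/a
Ordering by μm/a: zinc (1.38) > copper (0.393)

zinc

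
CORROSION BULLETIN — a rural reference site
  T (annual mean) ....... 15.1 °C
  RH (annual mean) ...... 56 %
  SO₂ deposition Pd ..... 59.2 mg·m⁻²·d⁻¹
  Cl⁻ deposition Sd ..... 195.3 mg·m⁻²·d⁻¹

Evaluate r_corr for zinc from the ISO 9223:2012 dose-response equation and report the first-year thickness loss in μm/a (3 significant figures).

r_corr = 2.71 μm/a

zinc: T>10 °C ⇒ hinge -0.071·(15.1−10) = -0.3621
  Pd branch = 0.0129·Pd^0.44·e^(0.046·RH+f) = 0.711 μm/a
  Cl⁻ term: 0.0175·195.3^0.57·exp(0.008·56+0.085·15.1) = 1.999
  r_corr = 0.711 + 1.999 = 2.71 μm/a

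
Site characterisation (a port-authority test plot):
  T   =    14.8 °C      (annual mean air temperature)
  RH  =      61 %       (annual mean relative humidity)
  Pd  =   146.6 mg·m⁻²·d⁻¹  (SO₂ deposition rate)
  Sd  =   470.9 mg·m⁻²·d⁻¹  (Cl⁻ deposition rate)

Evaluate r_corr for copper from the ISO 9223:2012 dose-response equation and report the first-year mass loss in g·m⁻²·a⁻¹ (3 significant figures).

r_corr = 13.3 g·m⁻²·a⁻¹

copper: f(T) = -0.080·(T−10) [T>10 °C] = -0.3840
  sulphur-dioxide contribution → 0.4828 μm/a
  chloride contribution → 1.002 μm/a
  ⇒ r_corr(copper) = 1.485 μm/a
Convert to mass loss: 1.485 μm/a × 8.96 g/cm³ = 13.31 g·m⁻²·a⁻¹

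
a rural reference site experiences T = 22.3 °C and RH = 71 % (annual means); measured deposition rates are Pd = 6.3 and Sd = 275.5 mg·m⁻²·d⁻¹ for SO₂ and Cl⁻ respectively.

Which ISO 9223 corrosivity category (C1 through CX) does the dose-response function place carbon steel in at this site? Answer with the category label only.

C5

carbon steel: T>10 °C ⇒ hinge -0.054·(22.3−10) = -0.6642
  Pd branch = 1.77·Pd^0.52·e^(0.02·RH+f) = 9.815 μm/a
  Sd branch = 0.102·Sd^0.62·e^(0.033·RH+0.04·T) = 84.41 μm/a
  r_corr = 9.815 + 84.41 = 94.23 μm/a
ISO 9223 Table 2 (carbon steel): 80 < 94.2 ≤ 200 μm/a ⇒ C5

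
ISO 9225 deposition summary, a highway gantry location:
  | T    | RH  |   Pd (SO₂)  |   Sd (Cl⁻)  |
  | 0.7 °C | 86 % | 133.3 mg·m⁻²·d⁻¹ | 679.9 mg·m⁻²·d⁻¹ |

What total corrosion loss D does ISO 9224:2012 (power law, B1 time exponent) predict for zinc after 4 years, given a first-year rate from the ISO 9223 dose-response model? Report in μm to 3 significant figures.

D(4) = 17.3 μm

zinc: f(T) = +0.038·(T−10) [T≤10 °C] = -0.3534
  sulphur-dioxide contribution → 4.075 μm/a
  chloride contribution → 1.521 μm/a
  total first-year rate 5.596 μm/a
ISO 9224: D(t) = r_corr · t^b with b = 0.813 (zinc, B1)
  D(4) = 5.596 × 4^0.813 = 5.596 × 3.087 = 17.27 μm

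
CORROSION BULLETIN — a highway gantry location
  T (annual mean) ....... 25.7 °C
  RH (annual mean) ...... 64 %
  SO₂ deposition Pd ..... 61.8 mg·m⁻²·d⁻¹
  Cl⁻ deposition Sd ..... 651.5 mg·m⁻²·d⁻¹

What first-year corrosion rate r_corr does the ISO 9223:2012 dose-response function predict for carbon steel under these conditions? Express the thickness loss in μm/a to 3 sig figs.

carbon steel: T>10 °C ⇒ hinge -0.054·(25.7−10) = -0.8478
  Pd branch = 1.77·Pd^0.52·e^(0.02·RH+f) = 23.28 μm/a
  Cl⁻ term: 0.102·651.5^0.62·exp(0.033·64+0.04·25.7) = 130.9
  sum: 23.28 + 130.9 → r_corr = 154.2 μm/a

r_corr = 154 μm/a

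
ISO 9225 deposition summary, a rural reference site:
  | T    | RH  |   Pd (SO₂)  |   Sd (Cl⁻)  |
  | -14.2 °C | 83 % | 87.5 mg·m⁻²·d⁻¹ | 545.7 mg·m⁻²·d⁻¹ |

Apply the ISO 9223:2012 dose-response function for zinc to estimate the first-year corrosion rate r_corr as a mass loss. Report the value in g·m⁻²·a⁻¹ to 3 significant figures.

r_corr = 14.6 g·m⁻²·a⁻¹

zinc: temperature factor f = +0.038·(-24.2) = -0.9196
  Pd branch = 0.0129·Pd^0.44·e^(0.046·RH+f) = 1.674 μm/a
  Cl⁻ term: 0.0175·545.7^0.57·exp(0.008·83+0.085·-14.2) = 0.3692
  sum: 1.674 + 0.3692 → r_corr = 2.044 μm/a
Convert to mass loss: 2.044 μm/a × 7.14 g/cm³ = 14.59 g·m⁻²·a⁻¹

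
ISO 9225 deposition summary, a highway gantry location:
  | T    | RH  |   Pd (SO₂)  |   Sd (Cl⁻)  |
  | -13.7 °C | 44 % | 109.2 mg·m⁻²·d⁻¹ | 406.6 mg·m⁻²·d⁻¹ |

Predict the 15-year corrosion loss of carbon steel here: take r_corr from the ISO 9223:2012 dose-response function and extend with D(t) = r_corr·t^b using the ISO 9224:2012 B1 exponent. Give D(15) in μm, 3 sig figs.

carbon steel: f(T) = +0.150·(T−10) [T≤10 °C] = -3.5550
  sulphur-dioxide contribution → 1.4 μm/a
  chloride contribution → 10.44 μm/a
  ⇒ r_corr(carbon steel) = 11.84 μm/a
Long-term exponent b (ISO 9224 Table 2, B1) = 0.523
  D(15) = 11.84 × 15^0.523 = 11.84 × 4.122 = 48.82 μm

D(15) = 48.8 μm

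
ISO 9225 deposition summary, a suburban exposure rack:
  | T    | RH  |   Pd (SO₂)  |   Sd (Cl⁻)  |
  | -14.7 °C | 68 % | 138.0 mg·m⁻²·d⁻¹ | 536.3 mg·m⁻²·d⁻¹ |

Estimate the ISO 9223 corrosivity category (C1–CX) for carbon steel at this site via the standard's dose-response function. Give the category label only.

C3

carbon steel: f(T) = +0.150·(T−10) [T≤10 °C] = -3.7050
  Pd branch = 1.77·Pd^0.52·e^(0.02·RH+f) = 2.199 μm/a
  Cl⁻ term: 0.102·536.3^0.62·exp(0.033·68+0.04·-14.7) = 26.3
  sum: 2.199 + 26.3 → r_corr = 28.5 μm/a
Category bounds: 25…50 μm/a bracket r_corr ⇒ C3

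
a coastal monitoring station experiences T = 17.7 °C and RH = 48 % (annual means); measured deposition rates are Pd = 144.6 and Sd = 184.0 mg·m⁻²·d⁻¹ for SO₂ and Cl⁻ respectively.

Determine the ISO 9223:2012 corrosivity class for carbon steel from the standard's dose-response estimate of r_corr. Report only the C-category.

C4

carbon steel: temperature factor f = -0.054·(7.7) = -0.4158
  sulphur-dioxide contribution → 40.51 μm/a
  chloride contribution → 25.6 μm/a
  ⇒ r_corr(carbon steel) = 66.11 μm/a
ISO 9223 Table 2 (carbon steel): 50 < 66.1 ≤ 80 μm/a ⇒ C4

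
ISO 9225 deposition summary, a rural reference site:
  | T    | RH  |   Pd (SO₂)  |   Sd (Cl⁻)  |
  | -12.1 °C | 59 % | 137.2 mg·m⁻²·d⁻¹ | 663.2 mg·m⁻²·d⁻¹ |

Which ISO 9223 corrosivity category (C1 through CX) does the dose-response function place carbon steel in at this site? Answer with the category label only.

C3

carbon steel: temperature factor f = +0.150·(-22.1) = -3.3150
  Pd branch = 1.77·Pd^0.52·e^(0.02·RH+f) = 2.705 μm/a
  Cl⁻ term: 0.102·663.2^0.62·exp(0.033·59+0.04·-12.1) = 24.74
  r_corr = 2.705 + 24.74 = 27.44 μm/a
27.4 μm/a falls in (25, 50] for carbon steel → category C3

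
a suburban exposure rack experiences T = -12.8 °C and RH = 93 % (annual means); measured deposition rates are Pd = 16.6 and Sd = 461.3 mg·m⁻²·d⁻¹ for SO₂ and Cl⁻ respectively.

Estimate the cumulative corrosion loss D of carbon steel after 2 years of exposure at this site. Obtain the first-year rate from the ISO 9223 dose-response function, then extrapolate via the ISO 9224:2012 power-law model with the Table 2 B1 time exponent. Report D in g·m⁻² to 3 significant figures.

D(2) = 683 g·m⁻²

carbon steel: T≤10 °C ⇒ hinge +0.150·(-12.8−10) = -3.4200
  SO₂ term: 1.77·16.6^0.52·exp(0.02·93-3.4200) = 1.603
  Sd branch = 0.102·Sd^0.62·e^(0.033·RH+0.04·T) = 58.99 μm/a
  sum: 1.603 + 58.99 → r_corr = 60.59 μm/a
Long-term exponent b (ISO 9224 Table 2, B1) = 0.523
  D(2) = 60.59 × 2^0.523 = 60.59 × 1.437 = 87.07 μm
  Mass loss = 87.07 μm × 7.85 g/cm³ = 683.5 g·m⁻²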